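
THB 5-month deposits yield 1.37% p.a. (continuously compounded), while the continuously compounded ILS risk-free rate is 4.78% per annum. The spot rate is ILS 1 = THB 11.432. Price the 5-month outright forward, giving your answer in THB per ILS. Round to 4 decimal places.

T = 5/12 years.
THB accumulates by e^(0.0137×5/12) = 1.00572466.
ILS growth factor: e^(0.0478×5/12) = 1.02011633.
So F = 11.432 × 1.00572466 / 1.02011633 = 11.270719 (THB/ILS).

11.2707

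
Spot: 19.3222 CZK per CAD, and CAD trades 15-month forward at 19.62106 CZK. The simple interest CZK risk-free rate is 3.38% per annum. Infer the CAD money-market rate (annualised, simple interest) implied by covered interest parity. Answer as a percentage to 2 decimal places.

2.11%

T = 15/12 years.
CIP gives F = S · g_CZK/g_CAD, so g_CZK/g_CAD = 19.62106/19.3222 = 1.0154672.
The CZK side grows by 1 + 0.0338×15/12 = 1.042250.
That pins the CAD growth at 1.0263749.
r = (1.0263749 − 1)/(15/12) = 0.021100 → 2.11%.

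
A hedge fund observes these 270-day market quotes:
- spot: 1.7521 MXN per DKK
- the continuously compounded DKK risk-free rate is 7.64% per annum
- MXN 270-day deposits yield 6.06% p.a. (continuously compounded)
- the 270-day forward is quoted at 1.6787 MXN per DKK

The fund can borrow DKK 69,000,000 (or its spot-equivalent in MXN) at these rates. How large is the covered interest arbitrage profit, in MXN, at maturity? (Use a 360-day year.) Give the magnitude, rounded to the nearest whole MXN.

T = 270/360 years.
Invest the DKK and cover forward: 69,000,000 × 1.05897345478 × 1.6787 = MXN 122,661,212.96.
Convert at spot and invest in MXN: 69,000,000 × 1.7521 × 1.04649867837 = MXN 126,516,353.07.
The quoted forward undervalues DKK, so borrow DKK, convert to MXN at spot, deposit the MXN at 6.06%, and buy DKK forward at 1.6787 to cover the loan.
Profit = 126,516,353.07 − 122,661,212.96 = MXN 3,855,140.

MXN 3,855,140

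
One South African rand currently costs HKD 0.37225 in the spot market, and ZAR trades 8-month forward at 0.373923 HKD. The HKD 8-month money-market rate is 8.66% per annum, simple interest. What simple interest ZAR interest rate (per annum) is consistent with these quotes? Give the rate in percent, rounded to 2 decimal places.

7.95%

T = 8/12 years.
F/S = 0.373923/0.37225 = 1.0044943 = (growth of HKD) / (growth of ZAR).
The HKD side grows by 1 + 0.0866×8/12 = 1.0577333.
So the ZAR growth factor = 1.0530008.
r = (1.0530008 − 1)/(8/12) = 0.079501 → 7.95%.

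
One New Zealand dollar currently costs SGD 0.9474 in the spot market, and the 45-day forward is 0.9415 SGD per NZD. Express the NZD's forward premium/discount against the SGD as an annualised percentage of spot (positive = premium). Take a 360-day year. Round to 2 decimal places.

-4.98%

T = 45/360 years.
Period premium: (0.9415 − 0.9474)/0.9474 = -0.0062276.
×(1/T) gives -4.98% p.a.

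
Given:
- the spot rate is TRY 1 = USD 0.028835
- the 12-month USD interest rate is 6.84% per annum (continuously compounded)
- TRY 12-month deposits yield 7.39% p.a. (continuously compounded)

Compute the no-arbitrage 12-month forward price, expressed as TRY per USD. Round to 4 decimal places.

T = 1 year.
USD accumulates by e^(0.0684×1) = 1.07079354.
Growth of 1 TRY over T: e^(0.0739×1) = 1.07669913.
CIP: F = S · (grow USD)/(grow TRY) = 0.028835 × 1.07079354/1.07669913 = 0.028676843 USD per TRY.
Quoted the other way: 1/0.028676843 = 34.8713 TRY per USD.

34.8713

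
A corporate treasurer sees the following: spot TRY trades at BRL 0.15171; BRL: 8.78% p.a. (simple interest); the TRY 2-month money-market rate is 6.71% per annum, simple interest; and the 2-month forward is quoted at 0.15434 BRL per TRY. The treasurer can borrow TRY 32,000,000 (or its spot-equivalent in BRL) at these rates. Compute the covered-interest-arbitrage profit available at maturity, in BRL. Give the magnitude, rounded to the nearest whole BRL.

T = 2/12 years.
Route A — deposit TRY, sell forward: 32,000,000 × 1.011183333 × 0.15434 = BRL 4,994,113.14.
Route B — convert at spot, deposit BRL: 32,000,000 × 0.15171 × 1.014633333 = BRL 4,925,760.73.
The quoted forward overvalues TRY, so borrow BRL, buy TRY at spot, deposit the TRY at 6.71%, and sell the proceeds forward at 0.15434.
Profit = 4,994,113.14 − 4,925,760.73 = BRL 68,352.

BRL 68,352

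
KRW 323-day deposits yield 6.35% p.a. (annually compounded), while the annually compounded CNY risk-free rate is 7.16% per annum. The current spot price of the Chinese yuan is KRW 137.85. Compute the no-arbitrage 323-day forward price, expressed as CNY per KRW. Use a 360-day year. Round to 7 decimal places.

0.0073038

T = 323/360 years.
KRW growth factor: (1 + 0.0635)^(323/360) = 1.0567919.
CNY growth factor: (1 + 0.0716)^(323/360) = 1.0640107.
Forward (KRW per CNY) = 137.85 × 1.0567919 / 1.0640107 = 136.9148.
Quoted the other way: 1/136.9148 = 0.0073038 CNY per KRW.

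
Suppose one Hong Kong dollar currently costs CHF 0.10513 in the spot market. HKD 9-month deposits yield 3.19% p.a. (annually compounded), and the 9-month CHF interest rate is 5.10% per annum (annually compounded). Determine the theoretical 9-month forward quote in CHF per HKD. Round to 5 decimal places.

0.10659

T = 9/12 years.
CHF growth factor: (1 + 0.0510)^(9/12) = 1.0380112.
HKD growth factor: (1 + 0.0319)^(9/12) = 1.0238308.
CIP: F = S · (grow CHF)/(grow HKD) = 0.10513 × 1.0380112/1.0238308 = 0.1065861 CHF per HKD.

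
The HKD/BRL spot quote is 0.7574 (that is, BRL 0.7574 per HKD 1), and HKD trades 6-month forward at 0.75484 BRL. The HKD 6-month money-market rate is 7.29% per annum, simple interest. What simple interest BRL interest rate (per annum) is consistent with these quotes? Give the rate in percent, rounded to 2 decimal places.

T = 6/12 years.
F/S = 0.75484/0.7574 = 0.9966200 = (growth of BRL) / (growth of HKD).
The HKD side grows by 1 + 0.0729×6/12 = 1.036450.
So the BRL growth factor = 1.0329468.
r = (1.0329468 − 1)/(6/12) = 0.065894 → 6.59%.

6.59%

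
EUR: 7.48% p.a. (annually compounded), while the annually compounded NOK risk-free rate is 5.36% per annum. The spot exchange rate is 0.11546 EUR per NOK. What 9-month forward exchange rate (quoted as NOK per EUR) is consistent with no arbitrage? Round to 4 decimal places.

8.5326

T = 9/12 years.
EUR accumulates by (1 + 0.0748)^(9/12) = 1.0555912.
NOK accumulates by (1 + 0.0536)^(9/12) = 1.0399365.
Forward (EUR per NOK) = 0.11546 × 1.0555912 / 1.0399365 = 0.1171981.
Quoted the other way: 1/0.1171981 = 8.5326 NOK per EUR.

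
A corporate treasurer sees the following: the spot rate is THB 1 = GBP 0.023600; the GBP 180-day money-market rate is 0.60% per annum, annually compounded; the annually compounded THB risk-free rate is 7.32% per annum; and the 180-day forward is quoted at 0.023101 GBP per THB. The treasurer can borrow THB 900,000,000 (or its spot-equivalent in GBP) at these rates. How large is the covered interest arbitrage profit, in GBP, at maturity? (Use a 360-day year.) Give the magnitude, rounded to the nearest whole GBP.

GBP 234,784

T = 180/360 years.
Route A — deposit THB, sell forward: 900,000,000 × 1.0359536669 × 0.023101 = GBP 21,538,409.09.
Route B — convert at spot, deposit GBP: 900,000,000 × 0.023600 × 1.0029955134 = GBP 21,303,624.70.
The quoted forward overvalues THB, so borrow GBP, buy THB at spot, deposit the THB at 7.32%, and sell the proceeds forward at 0.023101.
The gap between the two covered legs is GBP 234,784.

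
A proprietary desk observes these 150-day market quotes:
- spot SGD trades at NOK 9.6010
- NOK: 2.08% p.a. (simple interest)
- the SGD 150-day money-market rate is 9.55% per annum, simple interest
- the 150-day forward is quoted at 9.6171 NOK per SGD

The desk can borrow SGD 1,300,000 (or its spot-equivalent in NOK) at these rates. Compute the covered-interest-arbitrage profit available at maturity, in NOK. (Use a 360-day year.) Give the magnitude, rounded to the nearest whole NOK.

T = 150/360 years.
Route A — deposit SGD, sell forward: 1,300,000 × 1.0397916667 × 9.6171 = NOK 12,999,714.57.
Route B — convert at spot, deposit NOK: 1,300,000 × 9.6010 × 1.0086666667 = NOK 12,589,471.27.
The quoted forward overvalues SGD, so borrow NOK, buy SGD at spot, deposit the SGD at 9.55%, and sell the proceeds forward at 9.6171.
Profit = 12,999,714.57 − 12,589,471.27 = NOK 410,243.

NOK 410,243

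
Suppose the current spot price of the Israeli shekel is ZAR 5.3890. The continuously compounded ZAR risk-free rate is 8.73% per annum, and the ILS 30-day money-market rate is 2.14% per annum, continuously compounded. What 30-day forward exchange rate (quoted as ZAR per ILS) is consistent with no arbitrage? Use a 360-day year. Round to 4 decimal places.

5.4187

T = 30/360 years.
ZAR growth factor: e^(0.0873×30/360) = 1.0073015.
ILS accumulates by e^(0.0214×30/360) = 1.0017849.
Forward (ZAR per ILS) = 5.389 × 1.0073015 / 1.0017849 = 5.418676.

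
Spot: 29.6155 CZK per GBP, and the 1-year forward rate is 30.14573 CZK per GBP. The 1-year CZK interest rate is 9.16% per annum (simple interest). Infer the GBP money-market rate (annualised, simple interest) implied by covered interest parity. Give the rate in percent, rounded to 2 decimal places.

T = 1 year.
CIP gives F = S · g_CZK/g_GBP, so g_CZK/g_GBP = 30.14573/29.6155 = 1.0179038.
The CZK side grows by 1 + 0.0916×1 = 1.091600.
That pins the GBP growth at 1.072400.
r = (1.072400 − 1)/1 = 0.072400 → 7.24%.

7.24%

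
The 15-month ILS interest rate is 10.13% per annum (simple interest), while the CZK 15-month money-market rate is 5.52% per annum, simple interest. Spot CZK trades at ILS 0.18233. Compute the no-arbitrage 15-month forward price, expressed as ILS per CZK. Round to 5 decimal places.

T = 15/12 years.
ILS accumulates by 1 + 0.1013×15/12 = 1.126625.
CZK accumulates by 1 + 0.0552×15/12 = 1.069000.
So F = 0.18233 × 1.126625 / 1.069000 = 0.1921586 (ILS/CZK).

0.19216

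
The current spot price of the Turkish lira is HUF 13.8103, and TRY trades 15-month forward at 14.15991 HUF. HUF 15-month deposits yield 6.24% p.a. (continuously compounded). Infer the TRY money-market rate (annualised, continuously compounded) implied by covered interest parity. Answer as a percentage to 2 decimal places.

4.24%

T = 15/12 years.
CIP gives F = S · g_HUF/g_TRY, so g_HUF/g_TRY = 14.15991/13.8103 = 1.0253152.
HUF growth factor: e^(0.0624×15/12) = 1.0811227.
Hence g_TRY = 1.0544296.
Take logs: ln 1.0544296 / (15/12) = 0.042400, so 4.24%.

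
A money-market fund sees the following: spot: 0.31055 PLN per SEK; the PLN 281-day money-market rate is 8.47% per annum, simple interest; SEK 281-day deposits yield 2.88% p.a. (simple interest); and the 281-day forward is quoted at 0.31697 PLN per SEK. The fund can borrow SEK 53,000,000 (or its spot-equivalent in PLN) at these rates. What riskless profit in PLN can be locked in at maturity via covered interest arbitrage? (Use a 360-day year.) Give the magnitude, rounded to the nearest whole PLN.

T = 281/360 years.
Route A — deposit SEK, sell forward: 53,000,000 × 1.022480 × 0.31697 = PLN 17,177,060.74.
Route B — convert at spot, deposit PLN: 53,000,000 × 0.31055 × 1.0661130556 = PLN 17,547,314.70.
The quoted forward undervalues SEK, so borrow SEK, convert to PLN at spot, deposit the PLN at 8.47%, and buy SEK forward at 0.31697 to cover the loan.
The gap between the two covered legs is PLN 370,254.

PLN 370,254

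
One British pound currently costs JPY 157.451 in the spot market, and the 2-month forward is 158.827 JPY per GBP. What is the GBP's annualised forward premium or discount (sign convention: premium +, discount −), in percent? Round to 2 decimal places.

T = 2/12 years.
GBP trades forward at +0.87392% vs spot over the period.
Annualise by dividing by T: 0.0087392 / (2/12) = 0.052435 → 5.24%.

+5.24%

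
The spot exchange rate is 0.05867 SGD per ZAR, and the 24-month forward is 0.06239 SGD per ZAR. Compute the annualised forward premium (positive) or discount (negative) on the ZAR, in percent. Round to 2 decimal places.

T = 2 years.
ZAR trades forward at +6.34055% vs spot over the period.
Per annum: 0.0634055 / 2 = 0.031703 = 3.17%.

+3.17%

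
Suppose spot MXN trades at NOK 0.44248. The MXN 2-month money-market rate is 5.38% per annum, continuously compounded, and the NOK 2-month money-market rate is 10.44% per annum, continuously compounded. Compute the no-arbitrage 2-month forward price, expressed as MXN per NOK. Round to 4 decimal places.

T = 2/12 years.
NOK accumulates by e^(0.1044×2/12) = 1.0175523.
MXN growth factor: e^(0.0538×2/12) = 1.009007.
So F = 0.44248 × 1.0175523 / 1.009007 = 0.4462274 (NOK/MXN).
Quoted the other way: 1/0.4462274 = 2.2410 MXN per NOK.

2.2410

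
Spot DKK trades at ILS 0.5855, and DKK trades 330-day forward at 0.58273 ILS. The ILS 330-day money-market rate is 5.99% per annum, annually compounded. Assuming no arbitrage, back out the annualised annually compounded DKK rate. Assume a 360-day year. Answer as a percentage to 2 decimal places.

T = 330/360 years.
F/S = 0.58273/0.5855 = 0.9952690 = (growth of ILS) / (growth of DKK).
The ILS side grows by (1 + 0.0599)^(330/360) = 1.0547742.
Hence g_DKK = 1.0597881.
r = 1.0597881^(360/330) − 1 = 0.065398 → 6.54%.

6.54%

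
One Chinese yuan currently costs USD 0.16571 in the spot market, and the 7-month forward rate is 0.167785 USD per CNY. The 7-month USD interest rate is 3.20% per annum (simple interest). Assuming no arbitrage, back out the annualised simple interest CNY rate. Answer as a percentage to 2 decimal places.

1.04%

T = 7/12 years.
F/S = 0.167785/0.16571 = 1.0125219 = (growth of USD) / (growth of CNY).
USD growth factor: 1 + 0.0320×7/12 = 1.0186667.
Hence g_CNY = 1.0060688.
r = (1.0060688 − 1)/(7/12) = 0.010404 → 1.04%.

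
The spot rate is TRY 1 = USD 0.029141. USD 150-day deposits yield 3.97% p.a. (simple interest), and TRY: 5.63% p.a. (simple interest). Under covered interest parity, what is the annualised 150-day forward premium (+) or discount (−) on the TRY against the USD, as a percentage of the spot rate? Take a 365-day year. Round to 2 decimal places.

-1.62%

T = 150/365 years.
No-arbitrage forward: 0.029141 × 1.0163151 / 1.023137 = 0.028946699 USD/TRY.
Annualised premium = (F − S)/S × (1/T) = (0.028946699 − 0.029141)/0.029141 ÷ (150/365) = -1.62%.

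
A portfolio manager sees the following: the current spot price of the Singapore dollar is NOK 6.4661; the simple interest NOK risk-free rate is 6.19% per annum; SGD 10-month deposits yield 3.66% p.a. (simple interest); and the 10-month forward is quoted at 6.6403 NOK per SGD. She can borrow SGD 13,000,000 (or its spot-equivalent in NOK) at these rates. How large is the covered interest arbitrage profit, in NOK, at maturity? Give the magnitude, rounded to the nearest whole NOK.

T = 10/12 years.
Keep in SGD, deliver into the forward: 13,000,000·1.030500·6.6403 = NOK 88,956,778.95.
Swap to NOK now, deposit: 13,000,000·6.4661·1.0515833333 = NOK 88,395,358.89.
The quoted forward overvalues SGD, so borrow NOK, buy SGD at spot, deposit the SGD at 3.66%, and sell the proceeds forward at 6.6403.
Arbitrage profit = |88,956,778.95 − 88,395,358.89| = NOK 561,420.

NOK 561,420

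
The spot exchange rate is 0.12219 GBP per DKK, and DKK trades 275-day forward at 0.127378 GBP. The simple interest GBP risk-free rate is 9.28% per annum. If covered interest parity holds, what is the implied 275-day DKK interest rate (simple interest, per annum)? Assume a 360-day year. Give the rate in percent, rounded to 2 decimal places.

3.57%

T = 275/360 years.
CIP gives F = S · g_GBP/g_DKK, so g_GBP/g_DKK = 0.127378/0.12219 = 1.0424585.
The GBP side grows by 1 + 0.0928×275/360 = 1.0708889.
That pins the DKK growth at 1.0272725.
(1.0272725 − 1)/T = 0.035702, i.e. 3.57%.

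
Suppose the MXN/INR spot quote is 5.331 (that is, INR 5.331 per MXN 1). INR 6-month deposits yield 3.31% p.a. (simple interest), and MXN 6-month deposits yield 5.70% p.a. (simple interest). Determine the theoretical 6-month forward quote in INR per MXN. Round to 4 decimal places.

5.2691

T = 6/12 years.
INR growth factor: 1 + 0.0331×6/12 = 1.016550.
Growth of 1 MXN over T: 1 + 0.0570×6/12 = 1.028500.
CIP: F = S · (grow INR)/(grow MXN) = 5.331 × 1.016550/1.028500 = 5.269060 INR per MXN.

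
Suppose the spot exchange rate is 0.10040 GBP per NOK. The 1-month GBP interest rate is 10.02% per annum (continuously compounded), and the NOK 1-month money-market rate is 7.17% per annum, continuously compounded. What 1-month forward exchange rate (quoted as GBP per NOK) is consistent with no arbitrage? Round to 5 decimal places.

T = 1/12 years.
GBP accumulates by e^(0.1002×1/12) = 1.008385.
NOK growth factor: e^(0.0717×1/12) = 1.0059929.
CIP: F = S · (grow GBP)/(grow NOK) = 0.1004 × 1.008385/1.0059929 = 0.1006387 GBP per NOK.

0.10064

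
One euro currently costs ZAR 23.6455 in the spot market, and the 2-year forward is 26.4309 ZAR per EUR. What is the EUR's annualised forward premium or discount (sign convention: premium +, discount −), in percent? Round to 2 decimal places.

T = 2 years.
(F − S)/S = (26.4309 − 23.6455)/23.6455 = 0.1177983.
×(1/T) gives 5.89% p.a.

+5.89%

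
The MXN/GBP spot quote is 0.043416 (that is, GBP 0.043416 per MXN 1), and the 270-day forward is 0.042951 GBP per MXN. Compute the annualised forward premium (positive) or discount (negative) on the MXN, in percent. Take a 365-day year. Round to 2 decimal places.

-1.45%

T = 270/365 years.
Period premium: (0.042951 − 0.043416)/0.043416 = -0.0107103.
Annualise by dividing by T: -0.0107103 / (270/365) = -0.014479 → -1.45%.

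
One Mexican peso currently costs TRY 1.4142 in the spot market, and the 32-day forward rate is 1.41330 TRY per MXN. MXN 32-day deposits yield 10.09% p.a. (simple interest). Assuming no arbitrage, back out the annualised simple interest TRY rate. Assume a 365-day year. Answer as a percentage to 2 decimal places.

T = 32/365 years.
F/S = 1.4133/1.4142 = 0.9993636 = (growth of TRY) / (growth of MXN).
The MXN side grows by 1 + 0.1009×32/365 = 1.008846.
So the TRY growth factor = 1.008204.
(1.008204 − 1)/T = 0.093577, i.e. 9.36%.

9.36%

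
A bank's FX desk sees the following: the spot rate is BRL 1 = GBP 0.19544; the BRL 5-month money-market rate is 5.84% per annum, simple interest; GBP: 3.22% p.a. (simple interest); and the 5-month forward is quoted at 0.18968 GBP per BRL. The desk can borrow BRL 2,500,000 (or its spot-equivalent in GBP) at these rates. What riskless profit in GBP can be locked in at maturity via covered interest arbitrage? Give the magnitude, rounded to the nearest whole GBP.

T = 5/12 years.
Keep in BRL, deliver into the forward: 2,500,000·1.02433333·0.18968 = GBP 485,738.87.
Swap to GBP now, deposit: 2,500,000·0.19544·1.01341667 = GBP 495,155.38.
The quoted forward undervalues BRL, so borrow BRL, convert to GBP at spot, deposit the GBP at 3.22%, and buy BRL forward at 0.18968 to cover the loan.
Arbitrage profit = |485,738.87 − 495,155.38| = GBP 9,417.

GBP 9,417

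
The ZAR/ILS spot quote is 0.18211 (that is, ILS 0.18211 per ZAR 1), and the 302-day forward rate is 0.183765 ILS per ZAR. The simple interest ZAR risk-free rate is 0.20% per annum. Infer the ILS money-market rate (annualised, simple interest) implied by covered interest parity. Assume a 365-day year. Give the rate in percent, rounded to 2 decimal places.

T = 302/365 years.
By CIP, F/S equals the ILS-to-ZAR growth ratio: 0.183765/0.18211 = 1.0090879.
ZAR growth factor: 1 + 0.0020×302/365 = 1.0016548.
That pins the ILS growth at 1.0107577.
(1.0107577 − 1)/T = 0.013002, i.e. 1.30%.

1.30%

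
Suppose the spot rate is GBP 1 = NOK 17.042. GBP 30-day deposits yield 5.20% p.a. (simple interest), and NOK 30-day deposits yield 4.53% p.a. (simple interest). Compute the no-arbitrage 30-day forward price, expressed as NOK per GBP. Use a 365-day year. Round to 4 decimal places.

17.0327

T = 30/365 years.
NOK accumulates by 1 + 0.0453×30/365 = 1.00372329.
Growth of 1 GBP over T: 1 + 0.0520×30/365 = 1.00427397.
CIP: F = S · (grow NOK)/(grow GBP) = 17.042 × 1.00372329/1.00427397 = 17.032655 NOK per GBP.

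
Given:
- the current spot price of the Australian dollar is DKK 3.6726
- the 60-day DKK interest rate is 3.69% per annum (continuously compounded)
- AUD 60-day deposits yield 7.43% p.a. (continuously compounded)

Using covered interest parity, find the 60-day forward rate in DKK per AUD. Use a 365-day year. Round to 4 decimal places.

T = 60/365 years.
DKK growth factor: e^(0.0369×60/365) = 1.0060842.
AUD growth factor: e^(0.0743×60/365) = 1.0122886.
CIP: F = S · (grow DKK)/(grow AUD) = 3.6726 × 1.0060842/1.0122886 = 3.650090 DKK per AUD.

3.6501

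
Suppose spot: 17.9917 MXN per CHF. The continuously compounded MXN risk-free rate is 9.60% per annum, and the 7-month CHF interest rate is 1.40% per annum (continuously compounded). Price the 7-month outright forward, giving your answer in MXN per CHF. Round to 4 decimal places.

T = 7/12 years.
MXN accumulates by e^(0.0960×7/12) = 1.05759768.
CHF accumulates by e^(0.0140×7/12) = 1.0082001.
Forward (MXN per CHF) = 17.9917 × 1.05759768 / 1.0082001 = 18.873218.

18.8732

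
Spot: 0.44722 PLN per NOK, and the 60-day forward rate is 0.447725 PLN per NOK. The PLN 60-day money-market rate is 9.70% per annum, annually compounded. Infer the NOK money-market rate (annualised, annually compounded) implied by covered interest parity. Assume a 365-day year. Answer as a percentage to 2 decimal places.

8.95%

T = 60/365 years.
By CIP, F/S equals the PLN-to-NOK growth ratio: 0.447725/0.44722 = 1.0011292.
The PLN side grows by (1 + 0.0970)^(60/365) = 1.0153349.
That pins the NOK growth at 1.0141897.
r = 1.0141897^(365/60) − 1 = 0.089495 → 8.95%.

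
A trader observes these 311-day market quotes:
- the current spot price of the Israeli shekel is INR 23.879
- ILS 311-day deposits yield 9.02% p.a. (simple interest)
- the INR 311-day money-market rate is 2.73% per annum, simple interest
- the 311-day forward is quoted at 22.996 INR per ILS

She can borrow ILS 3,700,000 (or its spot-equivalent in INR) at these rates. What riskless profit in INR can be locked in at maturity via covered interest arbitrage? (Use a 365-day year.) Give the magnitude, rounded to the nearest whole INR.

T = 311/365 years.
Keep in ILS, deliver into the forward: 3,700,000·1.0768553425·22.996 = INR 91,624,452.19.
Swap to INR now, deposit: 3,700,000·23.879·1.0232610959 = INR 90,407,471.32.
The quoted forward overvalues ILS, so borrow INR, buy ILS at spot, deposit the ILS at 9.02%, and sell the proceeds forward at 22.996.
The gap between the two covered legs is INR 1,216,981.

INR 1,216,981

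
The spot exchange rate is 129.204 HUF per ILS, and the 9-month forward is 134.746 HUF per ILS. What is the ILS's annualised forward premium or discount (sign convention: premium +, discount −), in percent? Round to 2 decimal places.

T = 9/12 years.
Period premium: (134.746 − 129.204)/129.204 = 0.0428934.
×(1/T) gives 5.72% p.a.

+5.72%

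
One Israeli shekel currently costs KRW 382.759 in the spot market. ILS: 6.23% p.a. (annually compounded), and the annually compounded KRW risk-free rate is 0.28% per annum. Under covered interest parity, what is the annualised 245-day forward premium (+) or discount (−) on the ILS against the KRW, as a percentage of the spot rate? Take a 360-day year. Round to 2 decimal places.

-5.65%

T = 245/360 years.
CIP forward (KRW per ILS) = 382.759 × 1.0019047/1.0419879 = 368.035023.
(F − S)/S ÷ T = (368.035023 − 382.759)/382.759/(245/360) = -0.056524 → -5.65%.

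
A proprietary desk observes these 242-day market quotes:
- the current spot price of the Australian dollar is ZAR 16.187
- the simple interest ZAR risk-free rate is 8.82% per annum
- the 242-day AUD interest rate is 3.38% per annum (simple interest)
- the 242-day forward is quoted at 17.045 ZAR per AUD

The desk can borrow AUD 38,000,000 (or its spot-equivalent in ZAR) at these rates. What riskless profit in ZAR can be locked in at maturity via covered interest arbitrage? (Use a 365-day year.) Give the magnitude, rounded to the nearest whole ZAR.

ZAR 11,149,042

T = 242/365 years.
Invest the AUD and cover forward: 38,000,000 × 1.02240986301 × 17.045 = ZAR 662,225,092.37.
Convert at spot and invest in ZAR: 38,000,000 × 16.187 × 1.05847780822 = ZAR 651,076,050.70.
The quoted forward overvalues AUD, so borrow ZAR, buy AUD at spot, deposit the AUD at 3.38%, and sell the proceeds forward at 17.045.
The gap between the two covered legs is ZAR 11,149,042.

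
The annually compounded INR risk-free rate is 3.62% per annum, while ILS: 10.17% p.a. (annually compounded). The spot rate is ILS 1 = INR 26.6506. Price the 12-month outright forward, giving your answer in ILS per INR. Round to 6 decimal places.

0.039894

T = 1 year.
Growth of 1 INR over T: (1 + 0.0362)^1 = 1.036200.
ILS accumulates by (1 + 0.1017)^1 = 1.101700.
Forward (INR per ILS) = 26.6506 × 1.036200 / 1.101700 = 25.06613.
Invert for ILS per INR: 1 / 25.06613 = 0.039894.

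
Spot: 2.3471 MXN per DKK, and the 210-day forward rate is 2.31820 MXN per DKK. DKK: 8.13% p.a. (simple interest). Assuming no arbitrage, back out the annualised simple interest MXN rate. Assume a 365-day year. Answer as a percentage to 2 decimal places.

T = 210/365 years.
CIP gives F = S · g_MXN/g_DKK, so g_MXN/g_DKK = 2.3182/2.3471 = 0.9876869.
The DKK side grows by 1 + 0.0813×210/365 = 1.0467753.
So the MXN growth factor = 1.0338863.
(1.0338863 − 1)/T = 0.058898, i.e. 5.89%.

5.89%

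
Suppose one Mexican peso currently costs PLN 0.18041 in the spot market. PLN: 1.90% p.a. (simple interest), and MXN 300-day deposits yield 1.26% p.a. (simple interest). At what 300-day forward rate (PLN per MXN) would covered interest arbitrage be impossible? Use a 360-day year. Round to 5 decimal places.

0.18136

T = 300/360 years.
PLN accumulates by 1 + 0.0190×300/360 = 1.0158333.
Growth of 1 MXN over T: 1 + 0.0126×300/360 = 1.010500.
CIP: F = S · (grow PLN)/(grow MXN) = 0.18041 × 1.0158333/1.010500 = 0.1813622 PLN per MXN.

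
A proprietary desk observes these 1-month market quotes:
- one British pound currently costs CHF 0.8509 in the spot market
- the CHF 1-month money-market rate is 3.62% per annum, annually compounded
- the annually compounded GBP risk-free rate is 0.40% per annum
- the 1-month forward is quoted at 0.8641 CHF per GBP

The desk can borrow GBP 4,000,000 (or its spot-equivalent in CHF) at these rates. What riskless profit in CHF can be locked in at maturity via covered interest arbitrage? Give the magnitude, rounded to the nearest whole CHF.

T = 1/12 years.
Keep in GBP, deliver into the forward: 4,000,000·1.000332724·0.8641 = CHF 3,457,550.03.
Swap to CHF now, deposit: 4,000,000·0.8509·1.002967743 = CHF 3,413,701.01.
The quoted forward overvalues GBP, so borrow CHF, buy GBP at spot, deposit the GBP at 0.40%, and sell the proceeds forward at 0.8641.
The gap between the two covered legs is CHF 43,849.

CHF 43,849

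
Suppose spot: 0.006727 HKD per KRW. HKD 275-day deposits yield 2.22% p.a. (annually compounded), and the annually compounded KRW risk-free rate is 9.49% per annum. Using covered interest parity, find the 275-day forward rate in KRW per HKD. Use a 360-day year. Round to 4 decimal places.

156.6650

T = 275/360 years.
HKD accumulates by (1 + 0.0222)^(275/360) = 1.01691429.
Growth of 1 KRW over T: (1 + 0.0949)^(275/360) = 1.071711052.
Forward (HKD per KRW) = 0.006727 × 1.01691429 / 1.071711052 = 0.00638304739.
Invert for KRW per HKD: 1 / 0.00638304739 = 156.6650.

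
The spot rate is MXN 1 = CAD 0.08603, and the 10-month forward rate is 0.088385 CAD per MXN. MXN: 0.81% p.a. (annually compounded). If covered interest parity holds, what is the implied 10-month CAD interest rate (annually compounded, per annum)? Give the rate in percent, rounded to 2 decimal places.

4.13%

T = 10/12 years.
F/S = 0.088385/0.08603 = 1.0273742 = (growth of CAD) / (growth of MXN).
MXN growth factor: (1 + 0.0081)^(10/12) = 1.0067455.
That pins the CAD growth at 1.0343044.
r = 1.0343044^(12/10) − 1 = 0.041305 → 4.13%.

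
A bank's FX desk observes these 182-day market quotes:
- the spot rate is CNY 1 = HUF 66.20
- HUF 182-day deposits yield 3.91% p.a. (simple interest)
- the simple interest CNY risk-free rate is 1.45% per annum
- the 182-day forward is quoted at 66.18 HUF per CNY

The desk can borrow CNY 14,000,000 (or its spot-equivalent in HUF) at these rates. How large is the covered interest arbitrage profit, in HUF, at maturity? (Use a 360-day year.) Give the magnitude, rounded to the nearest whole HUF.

HUF 11,808,355

T = 182/360 years.
Keep in CNY, deliver into the forward: 14,000,000·1.00733055556·66.18 = HUF 933,311,906.34.
Swap to HUF now, deposit: 14,000,000·66.20·1.01976722222 = HUF 945,120,261.55.
The quoted forward undervalues CNY, so borrow CNY, convert to HUF at spot, deposit the HUF at 3.91%, and buy CNY forward at 66.18 to cover the loan.
The gap between the two covered legs is HUF 11,808,355.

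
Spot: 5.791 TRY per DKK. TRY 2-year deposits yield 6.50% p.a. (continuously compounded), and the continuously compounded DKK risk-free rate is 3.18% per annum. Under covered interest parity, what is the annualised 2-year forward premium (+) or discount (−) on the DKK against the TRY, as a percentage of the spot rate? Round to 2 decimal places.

+3.43%

T = 2 years.
CIP forward (TRY per DKK) = 5.791 × 1.1388284/1.065666 = 6.188576.
(F − S)/S ÷ T = (6.188576 − 5.791)/5.791/2 = 0.034327 → 3.43%.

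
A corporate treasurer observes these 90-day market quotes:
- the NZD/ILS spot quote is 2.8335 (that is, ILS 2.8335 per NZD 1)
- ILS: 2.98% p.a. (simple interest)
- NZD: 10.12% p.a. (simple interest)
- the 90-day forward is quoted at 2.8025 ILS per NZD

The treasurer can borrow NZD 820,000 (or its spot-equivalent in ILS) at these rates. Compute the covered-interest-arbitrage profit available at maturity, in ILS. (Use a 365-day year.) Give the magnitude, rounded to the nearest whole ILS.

T = 90/365 years.
Keep in NZD, deliver into the forward: 820,000·1.024953425·2.8025 = ILS 2,355,394.22.
Swap to ILS now, deposit: 820,000·2.8335·1.007347945 = ILS 2,340,542.73.
The quoted forward overvalues NZD, so borrow ILS, buy NZD at spot, deposit the NZD at 10.12%, and sell the proceeds forward at 2.8025.
Arbitrage profit = |2,355,394.22 − 2,340,542.73| = ILS 14,851.

ILS 14,851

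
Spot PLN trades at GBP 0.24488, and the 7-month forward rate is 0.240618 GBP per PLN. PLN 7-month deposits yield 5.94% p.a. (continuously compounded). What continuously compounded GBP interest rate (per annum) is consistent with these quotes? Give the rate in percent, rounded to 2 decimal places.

T = 7/12 years.
F/S = 0.240618/0.24488 = 0.9825956 = (growth of GBP) / (growth of PLN).
PLN growth factor: e^(0.0594×7/12) = 1.0352573.
That pins the GBP growth at 1.0172393.
r = ln(1.0172393)/(7/12) = 0.029301 → 2.93%.

2.93%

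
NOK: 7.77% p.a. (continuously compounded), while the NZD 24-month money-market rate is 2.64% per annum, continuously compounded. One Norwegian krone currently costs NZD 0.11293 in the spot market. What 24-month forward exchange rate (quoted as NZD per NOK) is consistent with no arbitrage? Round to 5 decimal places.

T = 2 years.
Growth of 1 NZD over T: e^(0.0264×2) = 1.0542188.
Growth of 1 NOK over T: e^(0.0777×2) = 1.1681251.
CIP: F = S · (grow NZD)/(grow NOK) = 0.11293 × 1.0542188/1.1681251 = 0.1019180 NZD per NOK.

0.10192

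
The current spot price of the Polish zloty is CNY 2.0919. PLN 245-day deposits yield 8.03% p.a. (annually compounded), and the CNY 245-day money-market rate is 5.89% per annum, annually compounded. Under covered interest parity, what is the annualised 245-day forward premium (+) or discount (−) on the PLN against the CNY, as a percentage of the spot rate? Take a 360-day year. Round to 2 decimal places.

T = 245/360 years.
No-arbitrage forward: 2.0919 × 1.0397171 / 1.0539714 = 2.0636084 CNY/PLN.
Annualised premium = (F − S)/S × (1/T) = (2.0636084 − 2.0919)/2.0919 ÷ (245/360) = -1.99%.

-1.99%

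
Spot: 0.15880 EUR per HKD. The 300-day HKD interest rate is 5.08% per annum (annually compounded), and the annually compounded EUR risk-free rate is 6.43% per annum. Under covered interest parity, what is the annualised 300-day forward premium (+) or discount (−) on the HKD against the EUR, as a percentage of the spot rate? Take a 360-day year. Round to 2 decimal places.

+1.28%

T = 300/360 years.
F = S · g_EUR/g_HKD = 0.1588 × 1.0533032/1.0421576 = 0.16049832.
Annualised premium = (F − S)/S × (1/T) = (0.16049832 − 0.1588)/0.1588 ÷ (300/360) = 1.28%.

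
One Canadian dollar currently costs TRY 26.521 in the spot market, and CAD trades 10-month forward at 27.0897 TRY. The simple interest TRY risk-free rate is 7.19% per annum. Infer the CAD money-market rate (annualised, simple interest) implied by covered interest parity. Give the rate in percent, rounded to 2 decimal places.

T = 10/12 years.
CIP gives F = S · g_TRY/g_CAD, so g_TRY/g_CAD = 27.0897/26.521 = 1.0214434.
The TRY side grows by 1 + 0.0719×10/12 = 1.0599167.
Hence g_CAD = 1.0376656.
(1.0376656 − 1)/T = 0.045199, i.e. 4.52%.

4.52%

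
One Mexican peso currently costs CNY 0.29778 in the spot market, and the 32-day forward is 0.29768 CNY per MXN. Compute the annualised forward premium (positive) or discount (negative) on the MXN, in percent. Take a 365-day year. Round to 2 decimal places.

-0.38%

T = 32/365 years.
Period premium: (0.29768 − 0.29778)/0.29778 = -0.0003358.
Per annum: -0.0003358 / (32/365) = -0.003830 = -0.38%.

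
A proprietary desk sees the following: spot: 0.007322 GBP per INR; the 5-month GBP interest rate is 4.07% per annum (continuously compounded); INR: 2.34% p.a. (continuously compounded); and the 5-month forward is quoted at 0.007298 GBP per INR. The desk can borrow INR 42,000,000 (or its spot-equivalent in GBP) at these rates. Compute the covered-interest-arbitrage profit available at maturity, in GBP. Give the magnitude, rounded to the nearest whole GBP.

T = 5/12 years.
Keep in INR, deliver into the forward: 42,000,000·1.00979769·0.007298 = GBP 309,519.15.
Swap to GBP now, deposit: 42,000,000·0.007322·1.01710294 = GBP 312,783.56.
The quoted forward undervalues INR, so borrow INR, convert to GBP at spot, deposit the GBP at 4.07%, and buy INR forward at 0.007298 to cover the loan.
The gap between the two covered legs is GBP 3,264.

GBP 3,264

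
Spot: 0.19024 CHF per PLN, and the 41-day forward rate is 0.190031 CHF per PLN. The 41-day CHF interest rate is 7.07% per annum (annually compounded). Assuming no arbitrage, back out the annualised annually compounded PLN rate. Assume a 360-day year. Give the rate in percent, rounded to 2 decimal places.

T = 41/360 years.
CIP gives F = S · g_CHF/g_PLN, so g_CHF/g_PLN = 0.190031/0.19024 = 0.9989014.
CHF growth factor: (1 + 0.0707)^(41/360) = 1.0078104.
That pins the PLN growth at 1.0089188.
r = 1.0089188^(360/41) − 1 = 0.081084 → 8.11%.

8.11%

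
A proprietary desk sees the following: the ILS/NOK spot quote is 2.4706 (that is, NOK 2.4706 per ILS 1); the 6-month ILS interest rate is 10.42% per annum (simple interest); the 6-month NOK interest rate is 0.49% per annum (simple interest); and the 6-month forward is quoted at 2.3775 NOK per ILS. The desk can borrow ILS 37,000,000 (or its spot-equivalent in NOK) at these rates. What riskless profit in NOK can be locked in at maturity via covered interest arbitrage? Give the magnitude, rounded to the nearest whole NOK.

NOK 914,447

T = 6/12 years.
Keep in ILS, deliver into the forward: 37,000,000·1.052100·2.3775 = NOK 92,550,606.75.
Swap to NOK now, deposit: 37,000,000·2.4706·1.002450 = NOK 91,636,159.89.
The quoted forward overvalues ILS, so borrow NOK, buy ILS at spot, deposit the ILS at 10.42%, and sell the proceeds forward at 2.3775.
The gap between the two covered legs is NOK 914,447.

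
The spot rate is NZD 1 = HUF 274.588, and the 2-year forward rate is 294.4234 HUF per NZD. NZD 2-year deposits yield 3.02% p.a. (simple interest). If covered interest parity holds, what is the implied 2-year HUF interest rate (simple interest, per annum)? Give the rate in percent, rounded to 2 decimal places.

6.85%

T = 2 years.
F/S = 294.4234/274.588 = 1.0722370 = (growth of HUF) / (growth of NZD).
The NZD side grows by 1 + 0.0302×2 = 1.060400.
So the HUF growth factor = 1.1370001.
r = (1.1370001 − 1)/2 = 0.068500 → 6.85%.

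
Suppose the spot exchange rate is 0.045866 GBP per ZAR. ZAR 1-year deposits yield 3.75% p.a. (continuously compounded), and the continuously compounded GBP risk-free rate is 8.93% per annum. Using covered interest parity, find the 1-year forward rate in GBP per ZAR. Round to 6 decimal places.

T = 1 year.
GBP accumulates by e^(0.0893×1) = 1.0934086.
Growth of 1 ZAR over T: e^(0.0375×1) = 1.038212.
Forward (GBP per ZAR) = 0.045866 × 1.0934086 / 1.038212 = 0.04830447.

0.048304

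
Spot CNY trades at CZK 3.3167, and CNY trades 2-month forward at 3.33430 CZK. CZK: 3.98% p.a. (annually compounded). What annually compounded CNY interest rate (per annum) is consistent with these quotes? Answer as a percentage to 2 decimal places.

T = 2/12 years.
CIP gives F = S · g_CZK/g_CNY, so g_CZK/g_CNY = 3.3343/3.3167 = 1.0053065.
CZK growth factor: (1 + 0.0398)^(2/12) = 1.0065259.
Hence g_CNY = 1.001213.
Annualise: 1.001213^(12/2) − 1 = 0.007300 = 0.73%.

0.73%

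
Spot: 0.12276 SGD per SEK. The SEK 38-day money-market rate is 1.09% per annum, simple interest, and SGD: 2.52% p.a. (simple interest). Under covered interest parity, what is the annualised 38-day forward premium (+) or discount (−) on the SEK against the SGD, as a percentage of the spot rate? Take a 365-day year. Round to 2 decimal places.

T = 38/365 years.
CIP forward (SGD per SEK) = 0.12276 × 1.0026236/1.0011348 = 0.12294256.
(F − S)/S ÷ T = (0.12294256 − 0.12276)/0.12276/(38/365) = 0.014284 → 1.43%.

+1.43%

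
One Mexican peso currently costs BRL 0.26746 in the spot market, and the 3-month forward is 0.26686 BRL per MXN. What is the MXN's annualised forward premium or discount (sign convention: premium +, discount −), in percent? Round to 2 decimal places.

-0.90%

T = 3/12 years.
Period premium: (0.26686 − 0.26746)/0.26746 = -0.0022433.
Per annum: -0.0022433 / (3/12) = -0.008973 = -0.90%.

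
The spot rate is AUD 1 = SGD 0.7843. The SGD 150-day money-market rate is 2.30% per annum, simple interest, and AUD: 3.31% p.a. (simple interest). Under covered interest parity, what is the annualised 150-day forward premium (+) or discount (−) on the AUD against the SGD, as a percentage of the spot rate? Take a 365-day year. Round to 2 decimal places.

T = 150/365 years.
No-arbitrage forward: 0.7843 × 1.0094521 / 1.0136027 = 0.7810884 SGD/AUD.
(F − S)/S ÷ T = (0.7810884 − 0.7843)/0.7843/(150/365) = -0.009964 → -1.00%.

-1.00%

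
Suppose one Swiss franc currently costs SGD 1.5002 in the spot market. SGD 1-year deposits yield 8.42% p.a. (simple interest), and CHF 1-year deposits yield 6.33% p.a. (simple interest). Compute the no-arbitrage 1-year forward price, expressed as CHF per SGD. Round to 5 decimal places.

T = 1 year.
SGD accumulates by 1 + 0.0842×1 = 1.084200.
Growth of 1 CHF over T: 1 + 0.0633×1 = 1.063300.
CIP: F = S · (grow SGD)/(grow CHF) = 1.5002 × 1.084200/1.063300 = 1.529688 SGD per CHF.
Quoted the other way: 1/1.529688 = 0.65373 CHF per SGD.

0.65373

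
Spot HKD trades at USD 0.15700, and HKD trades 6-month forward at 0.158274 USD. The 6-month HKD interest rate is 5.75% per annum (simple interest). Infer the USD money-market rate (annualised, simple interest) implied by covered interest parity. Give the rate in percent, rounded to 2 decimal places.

T = 6/12 years.
CIP gives F = S · g_USD/g_HKD, so g_USD/g_HKD = 0.158274/0.157 = 1.0081146.
HKD growth factor: 1 + 0.0575×6/12 = 1.028750.
That pins the USD growth at 1.0370979.
r = (1.0370979 − 1)/(6/12) = 0.074196 → 7.42%.

7.42%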